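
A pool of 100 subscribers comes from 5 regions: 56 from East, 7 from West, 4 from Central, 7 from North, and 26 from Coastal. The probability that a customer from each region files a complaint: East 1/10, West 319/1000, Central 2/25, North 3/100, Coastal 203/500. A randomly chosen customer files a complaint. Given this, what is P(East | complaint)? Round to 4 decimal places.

0.2960

Compute prior × likelihood for every hypothesis:
  East: 0.56 × 0.1 = 0.056
  West: 0.07 × 0.319 = 0.02233
  Central: 0.04 × 0.08 = 0.0032
  North: 0.07 × 0.03 = 0.0021
  Coastal: 0.26 × 0.406 = 0.10556
Normalizing constant = 0.18919.
P(East | evidence) = 0.056 / 0.18919 ≈ 0.2960.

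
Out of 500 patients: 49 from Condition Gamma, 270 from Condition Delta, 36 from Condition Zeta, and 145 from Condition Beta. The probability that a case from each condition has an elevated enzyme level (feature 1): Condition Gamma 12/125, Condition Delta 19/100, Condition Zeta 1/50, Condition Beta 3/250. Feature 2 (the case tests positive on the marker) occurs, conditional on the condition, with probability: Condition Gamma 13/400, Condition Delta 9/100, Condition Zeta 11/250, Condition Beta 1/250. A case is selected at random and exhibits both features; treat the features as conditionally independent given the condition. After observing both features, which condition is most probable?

Condition Delta

Unnormalized posteriors (prior × likelihood):
  Condition Gamma: 0.098 × 0.096 × 0.0325 = 0.00030576
  Condition Delta: 0.54 × 0.19 × 0.09 = 0.009234
  Condition Zeta: 0.072 × 0.02 × 0.044 = 0.00006336
  Condition Beta: 0.29 × 0.012 × 0.004 = 0.00001392
Sum = 0.00961704.
Largest term belongs to Condition Delta, so Condition Delta is most probable.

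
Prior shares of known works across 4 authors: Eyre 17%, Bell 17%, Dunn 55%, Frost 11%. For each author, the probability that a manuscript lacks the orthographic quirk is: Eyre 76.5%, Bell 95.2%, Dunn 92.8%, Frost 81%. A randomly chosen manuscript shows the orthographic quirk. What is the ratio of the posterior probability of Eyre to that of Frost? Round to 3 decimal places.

Taking complements, P(quirk | each) = Eyre 0.235, Bell 0.048, Dunn 0.072, Frost 0.19.
Compute prior × likelihood for every hypothesis:
  Eyre: 0.17 × 0.235 = 0.03995
  Bell: 0.17 × 0.048 = 0.00816
  Dunn: 0.55 × 0.072 = 0.0396
  Frost: 0.11 × 0.19 = 0.0209
Sum = 0.10861.
The ratio is 0.03995 / 0.0209 (the normalizer cancels) = 1.911.

1.911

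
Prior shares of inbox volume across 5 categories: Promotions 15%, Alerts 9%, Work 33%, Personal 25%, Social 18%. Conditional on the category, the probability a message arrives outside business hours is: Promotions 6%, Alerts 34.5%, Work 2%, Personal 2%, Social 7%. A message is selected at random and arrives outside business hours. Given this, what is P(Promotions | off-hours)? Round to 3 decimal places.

Unnormalized posteriors (prior × likelihood):
  Promotions: 0.15 × 0.06 = 0.009
  Alerts: 0.09 × 0.345 = 0.03105
  Work: 0.33 × 0.02 = 0.0066
  Personal: 0.25 × 0.02 = 0.005
  Social: 0.18 × 0.07 = 0.0126
Sum = 0.06425.
P(Promotions | evidence) = 0.009 / 0.06425 ≈ 0.140.

0.140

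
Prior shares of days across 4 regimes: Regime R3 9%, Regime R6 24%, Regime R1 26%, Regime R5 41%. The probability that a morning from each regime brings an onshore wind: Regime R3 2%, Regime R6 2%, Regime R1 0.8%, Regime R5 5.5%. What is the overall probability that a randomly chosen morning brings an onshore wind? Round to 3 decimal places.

Unnormalized posteriors (prior × likelihood):
  Regime R3: 0.09 × 0.02 = 0.0018
  Regime R6: 0.24 × 0.02 = 0.0048
  Regime R1: 0.26 × 0.008 = 0.00208
  Regime R5: 0.41 × 0.055 = 0.02255
P(onshore) = 0.0018 + 0.0048 + 0.00208 + 0.02255 = 0.03123 → 0.031.

0.031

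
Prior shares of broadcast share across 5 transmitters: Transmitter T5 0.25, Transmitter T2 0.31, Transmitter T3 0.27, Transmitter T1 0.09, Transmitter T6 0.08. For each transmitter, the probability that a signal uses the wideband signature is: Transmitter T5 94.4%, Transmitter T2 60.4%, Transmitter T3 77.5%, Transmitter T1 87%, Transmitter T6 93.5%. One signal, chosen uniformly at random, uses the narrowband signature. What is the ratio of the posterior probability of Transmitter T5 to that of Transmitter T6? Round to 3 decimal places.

Taking complements, P(narrowband | each) = Transmitter T5 0.056, Transmitter T2 0.396, Transmitter T3 0.225, Transmitter T1 0.13, Transmitter T6 0.065.
By Bayes' rule, posterior ∝ prior × likelihood:
  Transmitter T5: 0.25 × 0.056 = 0.014
  Transmitter T2: 0.31 × 0.396 = 0.12276
  Transmitter T3: 0.27 × 0.225 = 0.06075
  Transmitter T1: 0.09 × 0.13 = 0.0117
  Transmitter T6: 0.08 × 0.065 = 0.0052
Total = 0.21441.
The ratio is 0.014 / 0.0052 (the normalizer cancels) = 2.692.

2.692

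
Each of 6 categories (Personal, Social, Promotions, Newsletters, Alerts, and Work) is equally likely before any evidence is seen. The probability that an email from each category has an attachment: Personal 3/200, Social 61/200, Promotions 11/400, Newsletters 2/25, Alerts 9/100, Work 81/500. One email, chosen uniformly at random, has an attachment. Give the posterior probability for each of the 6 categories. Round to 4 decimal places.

Personal 0.0221, Social 0.4489, Promotions 0.0405, Newsletters 0.1177, Alerts 0.1325, Work 0.2384

With a uniform prior (1/6 each), posterior ∝ likelihood:
  Personal: 0.015
  Social: 0.305
  Promotions: 0.0275
  Newsletters: 0.08
  Alerts: 0.09
  Work: 0.162
Total = 0.6795.
P(Personal | attachment) = 0.015/0.6795 ≈ 0.0221
P(Social | attachment) = 0.305/0.6795 ≈ 0.4489
P(Promotions | attachment) = 0.0275/0.6795 ≈ 0.0405
P(Newsletters | attachment) = 0.08/0.6795 ≈ 0.1177
P(Alerts | attachment) = 0.09/0.6795 ≈ 0.1325
P(Work | attachment) = 0.162/0.6795 ≈ 0.2384
(Check: 0.0221+0.4489+0.0405+0.1177+0.1325+0.2384 = 1.0001.)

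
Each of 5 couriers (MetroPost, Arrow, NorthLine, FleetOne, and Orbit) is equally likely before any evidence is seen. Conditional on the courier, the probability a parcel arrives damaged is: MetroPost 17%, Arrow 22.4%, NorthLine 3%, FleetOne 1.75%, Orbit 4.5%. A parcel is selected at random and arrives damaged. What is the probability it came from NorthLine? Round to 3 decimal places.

0.062

Since the prior is uniform, the posterior is proportional to the likelihood:
  MetroPost: 0.17
  Arrow: 0.224
  NorthLine: 0.03
  FleetOne: 0.0175
  Orbit: 0.045
Total = 0.4865.
P(NorthLine | evidence) = 0.03 / 0.4865 ≈ 0.062.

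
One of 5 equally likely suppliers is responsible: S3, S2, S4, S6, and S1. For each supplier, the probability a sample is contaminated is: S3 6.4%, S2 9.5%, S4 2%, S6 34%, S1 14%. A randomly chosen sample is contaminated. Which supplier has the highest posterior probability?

S6

Since the prior is uniform, the posterior is proportional to the likelihood:
  S3: 0.064
  S2: 0.095
  S4: 0.02
  S6: 0.34
  S1: 0.14
Sum = 0.659.
Largest term belongs to S6, so S6 is most probable.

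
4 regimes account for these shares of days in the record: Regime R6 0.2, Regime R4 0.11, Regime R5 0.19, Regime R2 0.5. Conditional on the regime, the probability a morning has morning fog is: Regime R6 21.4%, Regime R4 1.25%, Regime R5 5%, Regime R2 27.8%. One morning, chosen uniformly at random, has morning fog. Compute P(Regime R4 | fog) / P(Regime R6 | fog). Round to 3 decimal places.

By Bayes' rule, posterior ∝ prior × likelihood:
  Regime R6: 0.2 × 0.214 = 0.0428
  Regime R4: 0.11 × 0.0125 = 0.001375
  Regime R5: 0.19 × 0.05 = 0.0095
  Regime R2: 0.5 × 0.278 = 0.139
Sum = 0.192675.
The ratio is 0.001375 / 0.0428 (the normalizer cancels) = 0.032.

0.032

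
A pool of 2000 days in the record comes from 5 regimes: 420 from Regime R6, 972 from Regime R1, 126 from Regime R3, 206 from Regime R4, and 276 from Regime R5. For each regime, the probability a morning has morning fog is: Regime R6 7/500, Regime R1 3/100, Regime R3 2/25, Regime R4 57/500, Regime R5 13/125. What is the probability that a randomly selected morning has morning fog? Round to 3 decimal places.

0.049

Prior × likelihood for each hypothesis:
  Regime R6: 0.21 × 0.014 = 0.00294
  Regime R1: 0.486 × 0.03 = 0.01458
  Regime R3: 0.063 × 0.08 = 0.00504
  Regime R4: 0.103 × 0.114 = 0.011742
  Regime R5: 0.138 × 0.104 = 0.014352
P(fog) = 0.00294 + 0.01458 + 0.00504 + 0.011742 + 0.014352 = 0.048654 → 0.049.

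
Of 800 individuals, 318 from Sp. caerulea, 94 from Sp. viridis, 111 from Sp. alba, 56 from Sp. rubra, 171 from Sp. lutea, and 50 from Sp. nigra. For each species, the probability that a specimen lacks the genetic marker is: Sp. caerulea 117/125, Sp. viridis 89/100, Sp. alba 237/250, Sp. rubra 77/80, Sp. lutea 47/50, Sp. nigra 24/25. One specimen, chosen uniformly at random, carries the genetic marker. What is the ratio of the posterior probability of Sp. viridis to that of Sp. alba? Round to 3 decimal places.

Taking complements, P(marker | each) = Sp. caerulea 0.064, Sp. viridis 0.11, Sp. alba 0.052, Sp. rubra 0.0375, Sp. lutea 0.06, Sp. nigra 0.04.
Prior × likelihood for each hypothesis:
  Sp. caerulea: 0.3975 × 0.064 = 0.02544
  Sp. viridis: 0.1175 × 0.11 = 0.012925
  Sp. alba: 0.13875 × 0.052 = 0.007215
  Sp. rubra: 0.07 × 0.0375 = 0.002625
  Sp. lutea: 0.21375 × 0.06 = 0.012825
  Sp. nigra: 0.0625 × 0.04 = 0.0025
Total = 0.06353.
The ratio is 0.012925 / 0.007215 (the normalizer cancels) = 1.791.

1.791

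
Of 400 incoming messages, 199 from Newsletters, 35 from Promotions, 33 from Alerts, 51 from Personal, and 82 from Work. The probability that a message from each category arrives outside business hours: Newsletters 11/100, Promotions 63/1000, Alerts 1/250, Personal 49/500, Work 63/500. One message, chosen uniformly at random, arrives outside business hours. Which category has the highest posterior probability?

Newsletters

Compute prior × likelihood for every hypothesis:
  Newsletters: 0.4975 × 0.11 = 0.054725
  Promotions: 0.0875 × 0.063 = 0.0055125
  Alerts: 0.0825 × 0.004 = 0.00033
  Personal: 0.1275 × 0.098 = 0.012495
  Work: 0.205 × 0.126 = 0.02583
Normalizing constant = 0.0988925.
Largest term belongs to Newsletters, so Newsletters is most probable.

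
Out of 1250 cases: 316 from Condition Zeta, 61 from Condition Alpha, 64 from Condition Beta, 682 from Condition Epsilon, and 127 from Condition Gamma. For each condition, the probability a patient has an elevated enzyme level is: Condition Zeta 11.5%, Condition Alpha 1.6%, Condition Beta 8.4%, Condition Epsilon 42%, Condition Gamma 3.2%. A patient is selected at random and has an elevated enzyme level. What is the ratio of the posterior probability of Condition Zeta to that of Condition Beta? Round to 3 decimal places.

6.760

Compute prior × likelihood for every hypothesis:
  Condition Zeta: 0.2528 × 0.115 = 0.029072
  Condition Alpha: 0.0488 × 0.016 = 0.0007808
  Condition Beta: 0.0512 × 0.084 = 0.0043008
  Condition Epsilon: 0.5456 × 0.42 = 0.229152
  Condition Gamma: 0.1016 × 0.032 = 0.0032512
Total = 0.2665568.
The ratio is 0.029072 / 0.0043008 (the normalizer cancels) = 6.760.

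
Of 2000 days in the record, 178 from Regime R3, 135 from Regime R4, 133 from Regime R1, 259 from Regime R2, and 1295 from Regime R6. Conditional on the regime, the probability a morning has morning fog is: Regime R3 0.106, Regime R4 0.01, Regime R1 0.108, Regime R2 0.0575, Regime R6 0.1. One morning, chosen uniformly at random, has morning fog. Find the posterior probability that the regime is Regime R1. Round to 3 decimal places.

By Bayes' rule, posterior ∝ prior × likelihood:
  Regime R3: 0.089 × 0.106 = 0.009434
  Regime R4: 0.0675 × 0.01 = 0.000675
  Regime R1: 0.0665 × 0.108 = 0.007182
  Regime R2: 0.1295 × 0.0575 = 0.00744625
  Regime R6: 0.6475 × 0.1 = 0.06475
Sum = 0.08948725.
P(Regime R1 | evidence) = 0.007182 / 0.08948725 ≈ 0.080.

0.080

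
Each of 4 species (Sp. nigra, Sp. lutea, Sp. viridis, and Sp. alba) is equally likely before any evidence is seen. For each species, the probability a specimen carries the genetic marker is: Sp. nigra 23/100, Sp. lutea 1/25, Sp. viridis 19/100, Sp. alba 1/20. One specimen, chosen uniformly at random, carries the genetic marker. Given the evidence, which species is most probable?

Sp. nigra

Since the prior is uniform, the posterior is proportional to the likelihood:
  Sp. nigra: 0.23
  Sp. lutea: 0.04
  Sp. viridis: 0.19
  Sp. alba: 0.05
Sum = 0.51.
Largest term belongs to Sp. nigra, so Sp. nigra is most probable.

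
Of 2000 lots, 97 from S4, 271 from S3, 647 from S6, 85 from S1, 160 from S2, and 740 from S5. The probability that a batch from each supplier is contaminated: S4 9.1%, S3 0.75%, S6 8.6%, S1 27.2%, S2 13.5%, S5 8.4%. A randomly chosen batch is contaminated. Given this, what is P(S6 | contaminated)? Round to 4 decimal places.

0.3209

Compute prior × likelihood for every hypothesis:
  S4: 0.0485 × 0.091 = 0.0044135
  S3: 0.1355 × 0.0075 = 0.00101625
  S6: 0.3235 × 0.086 = 0.027821
  S1: 0.0425 × 0.272 = 0.01156
  S2: 0.08 × 0.135 = 0.0108
  S5: 0.37 × 0.084 = 0.03108
Sum = 0.08669075.
P(S6 | evidence) = 0.027821 / 0.08669075 ≈ 0.3209.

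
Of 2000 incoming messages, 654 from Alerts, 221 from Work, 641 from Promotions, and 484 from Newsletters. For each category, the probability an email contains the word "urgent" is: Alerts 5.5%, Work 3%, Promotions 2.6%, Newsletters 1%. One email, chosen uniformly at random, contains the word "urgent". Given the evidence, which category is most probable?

Prior × likelihood for each hypothesis:
  Alerts: 0.327 × 0.055 = 0.017985
  Work: 0.1105 × 0.03 = 0.003315
  Promotions: 0.3205 × 0.026 = 0.008333
  Newsletters: 0.242 × 0.01 = 0.00242
Total = 0.032053.
Largest term belongs to Alerts, so Alerts is most probable.

Alerts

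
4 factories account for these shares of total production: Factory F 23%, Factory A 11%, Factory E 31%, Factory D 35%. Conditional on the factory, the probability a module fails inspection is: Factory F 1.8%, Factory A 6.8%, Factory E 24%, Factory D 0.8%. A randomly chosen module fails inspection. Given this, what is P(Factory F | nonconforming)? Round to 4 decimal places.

By Bayes' rule, posterior ∝ prior × likelihood:
  Factory F: 0.23 × 0.018 = 0.00414
  Factory A: 0.11 × 0.068 = 0.00748
  Factory E: 0.31 × 0.24 = 0.0744
  Factory D: 0.35 × 0.008 = 0.0028
Sum = 0.08882.
P(Factory F | evidence) = 0.00414 / 0.08882 ≈ 0.0466.

0.0466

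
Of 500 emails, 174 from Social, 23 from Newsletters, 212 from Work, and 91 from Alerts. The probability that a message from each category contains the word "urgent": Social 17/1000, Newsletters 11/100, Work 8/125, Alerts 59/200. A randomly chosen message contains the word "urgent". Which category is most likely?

Alerts

Compute prior × likelihood for every hypothesis:
  Social: 0.348 × 0.017 = 0.005916
  Newsletters: 0.046 × 0.11 = 0.00506
  Work: 0.424 × 0.064 = 0.027136
  Alerts: 0.182 × 0.295 = 0.05369
Sum = 0.091802.
Largest term belongs to Alerts, so Alerts is most probable.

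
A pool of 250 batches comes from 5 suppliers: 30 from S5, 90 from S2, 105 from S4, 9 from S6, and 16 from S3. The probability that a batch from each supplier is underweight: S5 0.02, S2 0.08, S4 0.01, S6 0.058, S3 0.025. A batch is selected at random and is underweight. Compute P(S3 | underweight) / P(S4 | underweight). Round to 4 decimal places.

0.3810

By Bayes' rule, posterior ∝ prior × likelihood:
  S5: 0.12 × 0.02 = 0.0024
  S2: 0.36 × 0.08 = 0.0288
  S4: 0.42 × 0.01 = 0.0042
  S6: 0.036 × 0.058 = 0.002088
  S3: 0.064 × 0.025 = 0.0016
Normalizing constant = 0.039088.
The ratio is 0.0016 / 0.0042 (the normalizer cancels) = 0.3810.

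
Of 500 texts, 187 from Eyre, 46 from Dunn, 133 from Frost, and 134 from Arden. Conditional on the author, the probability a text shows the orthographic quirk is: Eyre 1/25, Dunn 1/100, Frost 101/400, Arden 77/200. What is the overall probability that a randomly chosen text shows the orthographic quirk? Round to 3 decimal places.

By Bayes' rule, posterior ∝ prior × likelihood:
  Eyre: 0.374 × 0.04 = 0.01496
  Dunn: 0.092 × 0.01 = 0.00092
  Frost: 0.266 × 0.2525 = 0.067165
  Arden: 0.268 × 0.385 = 0.10318
P(quirk) = 0.01496 + 0.00092 + 0.067165 + 0.10318 = 0.186225 → 0.186.

0.186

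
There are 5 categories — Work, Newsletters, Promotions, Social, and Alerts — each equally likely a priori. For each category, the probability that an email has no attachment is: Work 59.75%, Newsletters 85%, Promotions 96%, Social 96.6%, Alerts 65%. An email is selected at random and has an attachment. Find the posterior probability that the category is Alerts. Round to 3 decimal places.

Taking complements, P(attachment | each) = Work 0.4025, Newsletters 0.15, Promotions 0.04, Social 0.034, Alerts 0.35.
With a uniform prior (1/5 each), posterior ∝ likelihood:
  Work: 0.4025
  Newsletters: 0.15
  Promotions: 0.04
  Social: 0.034
  Alerts: 0.35
Normalizing constant = 0.9765.
P(Alerts | evidence) = 0.35 / 0.9765 ≈ 0.358.

0.358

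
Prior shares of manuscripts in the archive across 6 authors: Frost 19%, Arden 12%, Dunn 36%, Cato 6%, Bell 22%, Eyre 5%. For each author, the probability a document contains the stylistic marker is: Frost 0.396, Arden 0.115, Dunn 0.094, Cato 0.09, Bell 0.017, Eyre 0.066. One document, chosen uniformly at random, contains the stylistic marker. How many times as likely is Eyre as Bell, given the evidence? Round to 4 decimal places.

0.8824

Compute prior × likelihood for every hypothesis:
  Frost: 0.19 × 0.396 = 0.07524
  Arden: 0.12 × 0.115 = 0.0138
  Dunn: 0.36 × 0.094 = 0.03384
  Cato: 0.06 × 0.09 = 0.0054
  Bell: 0.22 × 0.017 = 0.00374
  Eyre: 0.05 × 0.066 = 0.0033
Total = 0.13532.
The ratio is 0.0033 / 0.00374 (the normalizer cancels) = 0.8824.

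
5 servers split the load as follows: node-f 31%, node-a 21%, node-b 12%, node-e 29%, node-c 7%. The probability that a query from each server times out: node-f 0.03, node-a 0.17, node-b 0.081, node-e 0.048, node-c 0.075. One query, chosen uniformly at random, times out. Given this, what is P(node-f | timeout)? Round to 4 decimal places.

Prior × likelihood for each hypothesis:
  node-f: 0.31 × 0.03 = 0.0093
  node-a: 0.21 × 0.17 = 0.0357
  node-b: 0.12 × 0.081 = 0.00972
  node-e: 0.29 × 0.048 = 0.01392
  node-c: 0.07 × 0.075 = 0.00525
Normalizing constant = 0.07389.
P(node-f | evidence) = 0.0093 / 0.07389 ≈ 0.1259.

0.1259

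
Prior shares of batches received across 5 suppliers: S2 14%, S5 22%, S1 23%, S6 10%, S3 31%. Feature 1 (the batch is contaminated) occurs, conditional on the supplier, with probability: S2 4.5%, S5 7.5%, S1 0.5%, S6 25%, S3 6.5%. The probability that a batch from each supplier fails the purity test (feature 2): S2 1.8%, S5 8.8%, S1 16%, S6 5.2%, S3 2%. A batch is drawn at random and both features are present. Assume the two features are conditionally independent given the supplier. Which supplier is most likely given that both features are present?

Prior × likelihood for each hypothesis:
  S2: 0.14 × 0.045 × 0.018 = 0.0001134
  S5: 0.22 × 0.075 × 0.088 = 0.001452
  S1: 0.23 × 0.005 × 0.16 = 0.000184
  S6: 0.1 × 0.25 × 0.052 = 0.0013
  S3: 0.31 × 0.065 × 0.02 = 0.000403
Total = 0.0034524.
Largest term belongs to S5, so S5 is most probable.

S5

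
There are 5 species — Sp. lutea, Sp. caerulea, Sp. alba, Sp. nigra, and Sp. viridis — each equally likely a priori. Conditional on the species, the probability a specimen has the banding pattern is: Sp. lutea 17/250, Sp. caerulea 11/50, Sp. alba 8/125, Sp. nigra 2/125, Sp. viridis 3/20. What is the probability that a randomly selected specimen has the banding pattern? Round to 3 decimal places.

0.104

With a uniform prior (1/5 each), posterior ∝ likelihood:
  Sp. lutea: 0.068
  Sp. caerulea: 0.22
  Sp. alba: 0.064
  Sp. nigra: 0.016
  Sp. viridis: 0.15
P(banded) = (1/5) × (0.068 + 0.22 + 0.064 + 0.016 + 0.15) = 0.518/5 ≈ 0.104.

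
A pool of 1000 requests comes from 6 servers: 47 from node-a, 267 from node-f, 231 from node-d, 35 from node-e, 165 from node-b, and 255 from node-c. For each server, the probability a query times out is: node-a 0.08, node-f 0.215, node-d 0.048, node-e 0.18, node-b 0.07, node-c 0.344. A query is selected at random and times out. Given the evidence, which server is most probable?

Unnormalized posteriors (prior × likelihood):
  node-a: 0.047 × 0.08 = 0.00376
  node-f: 0.267 × 0.215 = 0.057405
  node-d: 0.231 × 0.048 = 0.011088
  node-e: 0.035 × 0.18 = 0.0063
  node-b: 0.165 × 0.07 = 0.01155
  node-c: 0.255 × 0.344 = 0.08772
Normalizing constant = 0.177823.
Largest term belongs to node-c, so node-c is most probable.

node-c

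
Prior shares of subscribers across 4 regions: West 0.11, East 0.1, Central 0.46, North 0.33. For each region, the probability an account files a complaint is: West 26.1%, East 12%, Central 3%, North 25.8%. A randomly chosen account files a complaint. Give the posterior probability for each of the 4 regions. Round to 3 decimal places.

By Bayes' rule, posterior ∝ prior × likelihood:
  West: 0.11 × 0.261 = 0.02871
  East: 0.1 × 0.12 = 0.012
  Central: 0.46 × 0.03 = 0.0138
  North: 0.33 × 0.258 = 0.08514
Total = 0.13965.
P(West | complaint) = 0.02871/0.13965 ≈ 0.206
P(East | complaint) = 0.012/0.13965 ≈ 0.086
P(Central | complaint) = 0.0138/0.13965 ≈ 0.099
P(North | complaint) = 0.08514/0.13965 ≈ 0.610

West 0.206, East 0.086, Central 0.099, North 0.610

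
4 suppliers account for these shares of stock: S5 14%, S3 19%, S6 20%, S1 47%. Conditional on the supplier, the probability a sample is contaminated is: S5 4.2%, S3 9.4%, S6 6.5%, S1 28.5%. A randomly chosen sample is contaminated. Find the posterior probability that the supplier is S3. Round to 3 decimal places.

0.105

Prior × likelihood for each hypothesis:
  S5: 0.14 × 0.042 = 0.00588
  S3: 0.19 × 0.094 = 0.01786
  S6: 0.2 × 0.065 = 0.013
  S1: 0.47 × 0.285 = 0.13395
Total = 0.17069.
P(S3 | evidence) = 0.01786 / 0.17069 ≈ 0.105.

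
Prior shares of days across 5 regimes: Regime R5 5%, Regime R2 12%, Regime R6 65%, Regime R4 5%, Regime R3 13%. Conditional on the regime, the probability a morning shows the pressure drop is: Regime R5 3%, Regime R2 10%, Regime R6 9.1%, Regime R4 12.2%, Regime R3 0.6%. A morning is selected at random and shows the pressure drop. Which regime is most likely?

Regime R6

By Bayes' rule, posterior ∝ prior × likelihood:
  Regime R5: 0.05 × 0.03 = 0.0015
  Regime R2: 0.12 × 0.1 = 0.012
  Regime R6: 0.65 × 0.091 = 0.05915
  Regime R4: 0.05 × 0.122 = 0.0061
  Regime R3: 0.13 × 0.006 = 0.00078
Normalizing constant = 0.07953.
Largest term belongs to Regime R6, so Regime R6 is most probable.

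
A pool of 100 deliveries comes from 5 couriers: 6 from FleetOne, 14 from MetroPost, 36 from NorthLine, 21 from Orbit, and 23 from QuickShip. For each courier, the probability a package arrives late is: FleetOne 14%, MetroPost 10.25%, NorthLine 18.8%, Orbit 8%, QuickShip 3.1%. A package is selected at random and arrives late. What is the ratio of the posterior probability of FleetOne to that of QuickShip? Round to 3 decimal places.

1.178

Prior × likelihood for each hypothesis:
  FleetOne: 0.06 × 0.14 = 0.0084
  MetroPost: 0.14 × 0.1025 = 0.01435
  NorthLine: 0.36 × 0.188 = 0.06768
  Orbit: 0.21 × 0.08 = 0.0168
  QuickShip: 0.23 × 0.031 = 0.00713
Total = 0.11436.
The ratio is 0.0084 / 0.00713 (the normalizer cancels) = 1.178.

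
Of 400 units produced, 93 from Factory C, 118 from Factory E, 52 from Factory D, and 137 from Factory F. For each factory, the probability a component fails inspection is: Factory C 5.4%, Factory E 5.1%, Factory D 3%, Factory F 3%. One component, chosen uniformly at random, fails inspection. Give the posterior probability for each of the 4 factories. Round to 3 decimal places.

By Bayes' rule, posterior ∝ prior × likelihood:
  Factory C: 0.2325 × 0.054 = 0.012555
  Factory E: 0.295 × 0.051 = 0.015045
  Factory D: 0.13 × 0.03 = 0.0039
  Factory F: 0.3425 × 0.03 = 0.010275
Sum = 0.041775.
P(Factory C | nonconforming) = 0.012555/0.041775 ≈ 0.301
P(Factory E | nonconforming) = 0.015045/0.041775 ≈ 0.360
P(Factory D | nonconforming) = 0.0039/0.041775 ≈ 0.093
P(Factory F | nonconforming) = 0.010275/0.041775 ≈ 0.246

Factory C 0.301, Factory E 0.360, Factory D 0.093, Factory F 0.246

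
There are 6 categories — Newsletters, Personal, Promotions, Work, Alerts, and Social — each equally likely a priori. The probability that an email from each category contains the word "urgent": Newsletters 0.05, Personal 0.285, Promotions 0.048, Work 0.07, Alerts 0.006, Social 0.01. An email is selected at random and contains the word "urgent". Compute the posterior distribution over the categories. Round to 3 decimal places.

Since the prior is uniform, the posterior is proportional to the likelihood:
  Newsletters: 0.05
  Personal: 0.285
  Promotions: 0.048
  Work: 0.07
  Alerts: 0.006
  Social: 0.01
Total = 0.469.
P(Newsletters | urgent-flag) = 0.05/0.469 ≈ 0.107
P(Personal | urgent-flag) = 0.285/0.469 ≈ 0.608
P(Promotions | urgent-flag) = 0.048/0.469 ≈ 0.102
P(Work | urgent-flag) = 0.07/0.469 ≈ 0.149
P(Alerts | urgent-flag) = 0.006/0.469 ≈ 0.013
P(Social | urgent-flag) = 0.01/0.469 ≈ 0.021

Newsletters 0.107, Personal 0.608, Promotions 0.102, Work 0.149, Alerts 0.013, Social 0.021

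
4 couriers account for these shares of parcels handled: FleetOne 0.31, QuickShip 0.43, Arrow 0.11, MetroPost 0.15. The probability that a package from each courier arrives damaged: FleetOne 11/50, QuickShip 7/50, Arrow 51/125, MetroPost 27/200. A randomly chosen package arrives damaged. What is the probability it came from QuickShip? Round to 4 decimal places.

Unnormalized posteriors (prior × likelihood):
  FleetOne: 0.31 × 0.22 = 0.0682
  QuickShip: 0.43 × 0.14 = 0.0602
  Arrow: 0.11 × 0.408 = 0.04488
  MetroPost: 0.15 × 0.135 = 0.02025
Total = 0.19353.
P(QuickShip | evidence) = 0.0602 / 0.19353 ≈ 0.3111.

0.3111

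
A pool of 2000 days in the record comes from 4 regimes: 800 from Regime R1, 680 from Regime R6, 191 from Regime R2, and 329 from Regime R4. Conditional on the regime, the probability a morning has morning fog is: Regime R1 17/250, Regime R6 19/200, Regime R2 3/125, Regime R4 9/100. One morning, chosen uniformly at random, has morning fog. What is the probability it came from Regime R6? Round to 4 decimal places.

0.4217

Unnormalized posteriors (prior × likelihood):
  Regime R1: 0.4 × 0.068 = 0.0272
  Regime R6: 0.34 × 0.095 = 0.0323
  Regime R2: 0.0955 × 0.024 = 0.002292
  Regime R4: 0.1645 × 0.09 = 0.014805
Normalizing constant = 0.076597.
P(Regime R6 | evidence) = 0.0323 / 0.076597 ≈ 0.4217.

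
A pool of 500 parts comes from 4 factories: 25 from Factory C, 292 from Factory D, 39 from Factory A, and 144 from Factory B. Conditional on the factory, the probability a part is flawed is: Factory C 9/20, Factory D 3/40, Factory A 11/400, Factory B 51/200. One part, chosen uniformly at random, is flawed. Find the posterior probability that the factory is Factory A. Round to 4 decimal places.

Unnormalized posteriors (prior × likelihood):
  Factory C: 0.05 × 0.45 = 0.0225
  Factory D: 0.584 × 0.075 = 0.0438
  Factory A: 0.078 × 0.0275 = 0.002145
  Factory B: 0.288 × 0.255 = 0.07344
Total = 0.141885.
P(Factory A | evidence) = 0.002145 / 0.141885 ≈ 0.0151.

0.0151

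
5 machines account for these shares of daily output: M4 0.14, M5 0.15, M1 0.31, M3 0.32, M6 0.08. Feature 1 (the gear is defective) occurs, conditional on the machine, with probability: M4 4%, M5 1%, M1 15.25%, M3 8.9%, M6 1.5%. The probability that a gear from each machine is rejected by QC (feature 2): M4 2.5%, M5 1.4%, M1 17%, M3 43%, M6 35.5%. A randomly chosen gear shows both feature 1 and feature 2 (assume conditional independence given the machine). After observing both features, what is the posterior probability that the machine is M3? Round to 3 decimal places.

0.587

By Bayes' rule, posterior ∝ prior × likelihood:
  M4: 0.14 × 0.04 × 0.025 = 0.00014
  M5: 0.15 × 0.01 × 0.014 = 0.000021
  M1: 0.31 × 0.1525 × 0.17 = 0.00803675
  M3: 0.32 × 0.089 × 0.43 = 0.0122464
  M6: 0.08 × 0.015 × 0.355 = 0.000426
Sum = 0.02087015.
P(M3 | evidence) = 0.0122464 / 0.02087015 ≈ 0.587.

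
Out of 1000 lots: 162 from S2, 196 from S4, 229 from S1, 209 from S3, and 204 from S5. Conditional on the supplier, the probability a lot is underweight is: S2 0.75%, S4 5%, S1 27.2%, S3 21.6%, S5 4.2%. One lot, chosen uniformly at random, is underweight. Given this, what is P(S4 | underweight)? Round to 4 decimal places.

Unnormalized posteriors (prior × likelihood):
  S2: 0.162 × 0.0075 = 0.001215
  S4: 0.196 × 0.05 = 0.0098
  S1: 0.229 × 0.272 = 0.062288
  S3: 0.209 × 0.216 = 0.045144
  S5: 0.204 × 0.042 = 0.008568
Total = 0.127015.
P(S4 | evidence) = 0.0098 / 0.127015 ≈ 0.0772.

0.0772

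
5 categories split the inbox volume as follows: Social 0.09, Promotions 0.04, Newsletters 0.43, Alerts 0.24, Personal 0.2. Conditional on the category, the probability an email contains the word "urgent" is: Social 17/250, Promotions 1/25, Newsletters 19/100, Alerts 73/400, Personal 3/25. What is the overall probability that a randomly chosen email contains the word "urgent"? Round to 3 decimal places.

By Bayes' rule, posterior ∝ prior × likelihood:
  Social: 0.09 × 0.068 = 0.00612
  Promotions: 0.04 × 0.04 = 0.0016
  Newsletters: 0.43 × 0.19 = 0.0817
  Alerts: 0.24 × 0.1825 = 0.0438
  Personal: 0.2 × 0.12 = 0.024
P(urgent-flag) = 0.00612 + 0.0016 + 0.0817 + 0.0438 + 0.024 = 0.15722 → 0.157.

0.157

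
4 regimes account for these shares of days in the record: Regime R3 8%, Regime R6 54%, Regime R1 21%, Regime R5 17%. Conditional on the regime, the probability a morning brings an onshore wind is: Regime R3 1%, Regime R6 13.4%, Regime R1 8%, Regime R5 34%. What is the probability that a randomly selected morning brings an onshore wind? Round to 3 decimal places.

0.148

By Bayes' rule, posterior ∝ prior × likelihood:
  Regime R3: 0.08 × 0.01 = 0.0008
  Regime R6: 0.54 × 0.134 = 0.07236
  Regime R1: 0.21 × 0.08 = 0.0168
  Regime R5: 0.17 × 0.34 = 0.0578
P(onshore) = 0.0008 + 0.07236 + 0.0168 + 0.0578 = 0.14776 → 0.148.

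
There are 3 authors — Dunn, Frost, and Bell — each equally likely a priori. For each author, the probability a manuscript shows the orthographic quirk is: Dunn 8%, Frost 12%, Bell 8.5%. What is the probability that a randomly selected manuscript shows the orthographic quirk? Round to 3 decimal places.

0.095

Since the prior is uniform, the posterior is proportional to the likelihood:
  Dunn: 0.08
  Frost: 0.12
  Bell: 0.085
P(quirk) = (1/3) × (0.08 + 0.12 + 0.085) = 0.285/3 ≈ 0.095.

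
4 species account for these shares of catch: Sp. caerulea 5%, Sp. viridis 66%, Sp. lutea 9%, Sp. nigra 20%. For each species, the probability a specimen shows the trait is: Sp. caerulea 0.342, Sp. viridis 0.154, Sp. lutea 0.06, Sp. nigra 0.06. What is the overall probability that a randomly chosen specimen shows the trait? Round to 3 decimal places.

0.136

Unnormalized posteriors (prior × likelihood):
  Sp. caerulea: 0.05 × 0.342 = 0.0171
  Sp. viridis: 0.66 × 0.154 = 0.10164
  Sp. lutea: 0.09 × 0.06 = 0.0054
  Sp. nigra: 0.2 × 0.06 = 0.012
P(trait) = 0.0171 + 0.10164 + 0.0054 + 0.012 = 0.13614 → 0.136.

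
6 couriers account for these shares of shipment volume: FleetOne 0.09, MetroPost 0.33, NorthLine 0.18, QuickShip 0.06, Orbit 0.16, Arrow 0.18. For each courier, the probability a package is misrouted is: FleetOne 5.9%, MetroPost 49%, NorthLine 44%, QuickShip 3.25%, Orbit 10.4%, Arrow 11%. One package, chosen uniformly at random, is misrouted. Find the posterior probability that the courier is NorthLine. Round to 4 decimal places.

Prior × likelihood for each hypothesis:
  FleetOne: 0.09 × 0.059 = 0.00531
  MetroPost: 0.33 × 0.49 = 0.1617
  NorthLine: 0.18 × 0.44 = 0.0792
  QuickShip: 0.06 × 0.0325 = 0.00195
  Orbit: 0.16 × 0.104 = 0.01664
  Arrow: 0.18 × 0.11 = 0.0198
Total = 0.2846.
P(NorthLine | evidence) = 0.0792 / 0.2846 ≈ 0.2783.

0.2783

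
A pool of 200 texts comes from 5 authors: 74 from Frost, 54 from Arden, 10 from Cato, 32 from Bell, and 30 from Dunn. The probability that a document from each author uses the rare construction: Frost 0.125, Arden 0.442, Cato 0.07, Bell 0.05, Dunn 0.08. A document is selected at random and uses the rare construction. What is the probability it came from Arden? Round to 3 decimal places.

By Bayes' rule, posterior ∝ prior × likelihood:
  Frost: 0.37 × 0.125 = 0.04625
  Arden: 0.27 × 0.442 = 0.11934
  Cato: 0.05 × 0.07 = 0.0035
  Bell: 0.16 × 0.05 = 0.008
  Dunn: 0.15 × 0.08 = 0.012
Sum = 0.18909.
P(Arden | evidence) = 0.11934 / 0.18909 ≈ 0.631.

0.631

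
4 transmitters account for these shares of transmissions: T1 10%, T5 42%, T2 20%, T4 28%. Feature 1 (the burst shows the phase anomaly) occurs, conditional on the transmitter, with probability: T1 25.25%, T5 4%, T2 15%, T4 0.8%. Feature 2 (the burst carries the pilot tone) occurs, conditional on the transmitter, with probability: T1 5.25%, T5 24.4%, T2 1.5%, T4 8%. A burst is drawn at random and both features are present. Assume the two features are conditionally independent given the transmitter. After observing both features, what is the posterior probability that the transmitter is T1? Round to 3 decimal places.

Compute prior × likelihood for every hypothesis:
  T1: 0.1 × 0.2525 × 0.0525 = 0.001325625
  T5: 0.42 × 0.04 × 0.244 = 0.0040992
  T2: 0.2 × 0.15 × 0.015 = 0.00045
  T4: 0.28 × 0.008 × 0.08 = 0.0001792
Sum = 0.006054025.
P(T1 | evidence) = 0.001325625 / 0.006054025 ≈ 0.219.

0.219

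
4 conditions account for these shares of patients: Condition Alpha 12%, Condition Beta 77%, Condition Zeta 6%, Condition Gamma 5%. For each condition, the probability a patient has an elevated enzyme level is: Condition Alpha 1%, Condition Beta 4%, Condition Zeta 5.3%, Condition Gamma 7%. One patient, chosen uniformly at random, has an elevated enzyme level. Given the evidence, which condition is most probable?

Prior × likelihood for each hypothesis:
  Condition Alpha: 0.12 × 0.01 = 0.0012
  Condition Beta: 0.77 × 0.04 = 0.0308
  Condition Zeta: 0.06 × 0.053 = 0.00318
  Condition Gamma: 0.05 × 0.07 = 0.0035
Total = 0.03868.
Largest term belongs to Condition Beta, so Condition Beta is most probable.

Condition Beta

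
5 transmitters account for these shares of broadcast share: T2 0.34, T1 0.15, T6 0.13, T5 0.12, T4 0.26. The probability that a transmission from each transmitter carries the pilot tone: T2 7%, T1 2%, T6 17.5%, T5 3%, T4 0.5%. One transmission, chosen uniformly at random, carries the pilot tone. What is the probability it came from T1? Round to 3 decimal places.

Prior × likelihood for each hypothesis:
  T2: 0.34 × 0.07 = 0.0238
  T1: 0.15 × 0.02 = 0.003
  T6: 0.13 × 0.175 = 0.02275
  T5: 0.12 × 0.03 = 0.0036
  T4: 0.26 × 0.005 = 0.0013
Normalizing constant = 0.05445.
P(T1 | evidence) = 0.003 / 0.05445 ≈ 0.055.

0.055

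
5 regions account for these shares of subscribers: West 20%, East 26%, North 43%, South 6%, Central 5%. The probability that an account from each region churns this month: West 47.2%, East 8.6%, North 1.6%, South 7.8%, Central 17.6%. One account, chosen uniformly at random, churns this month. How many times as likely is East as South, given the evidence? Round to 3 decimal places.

4.778

Prior × likelihood for each hypothesis:
  West: 0.2 × 0.472 = 0.0944
  East: 0.26 × 0.086 = 0.02236
  North: 0.43 × 0.016 = 0.00688
  South: 0.06 × 0.078 = 0.00468
  Central: 0.05 × 0.176 = 0.0088
Sum = 0.13712.
The ratio is 0.02236 / 0.00468 (the normalizer cancels) = 4.778.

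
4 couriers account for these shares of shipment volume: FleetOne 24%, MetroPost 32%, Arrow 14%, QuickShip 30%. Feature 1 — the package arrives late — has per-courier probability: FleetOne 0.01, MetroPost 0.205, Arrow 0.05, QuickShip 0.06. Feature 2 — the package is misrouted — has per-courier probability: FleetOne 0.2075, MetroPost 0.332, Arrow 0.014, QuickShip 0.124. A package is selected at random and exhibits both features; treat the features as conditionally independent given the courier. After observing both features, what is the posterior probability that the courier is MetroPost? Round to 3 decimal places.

0.885

By Bayes' rule, posterior ∝ prior × likelihood:
  FleetOne: 0.24 × 0.01 × 0.2075 = 0.000498
  MetroPost: 0.32 × 0.205 × 0.332 = 0.0217792
  Arrow: 0.14 × 0.05 × 0.014 = 0.000098
  QuickShip: 0.3 × 0.06 × 0.124 = 0.002232
Sum = 0.0246072.
P(MetroPost | evidence) = 0.0217792 / 0.0246072 ≈ 0.885.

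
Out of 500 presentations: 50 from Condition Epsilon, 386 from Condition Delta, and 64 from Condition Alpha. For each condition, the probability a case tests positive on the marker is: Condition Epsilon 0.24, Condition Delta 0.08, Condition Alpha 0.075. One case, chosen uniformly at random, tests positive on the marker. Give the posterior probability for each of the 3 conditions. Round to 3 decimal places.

By Bayes' rule, posterior ∝ prior × likelihood:
  Condition Epsilon: 0.1 × 0.24 = 0.024
  Condition Delta: 0.772 × 0.08 = 0.06176
  Condition Alpha: 0.128 × 0.075 = 0.0096
Normalizing constant = 0.09536.
P(Condition Epsilon | marker-positive) = 0.024/0.09536 ≈ 0.252
P(Condition Delta | marker-positive) = 0.06176/0.09536 ≈ 0.648
P(Condition Alpha | marker-positive) = 0.0096/0.09536 ≈ 0.101
(Check: 0.252+0.648+0.101 = 1.001.)

Condition Epsilon 0.252, Condition Delta 0.648, Condition Alpha 0.101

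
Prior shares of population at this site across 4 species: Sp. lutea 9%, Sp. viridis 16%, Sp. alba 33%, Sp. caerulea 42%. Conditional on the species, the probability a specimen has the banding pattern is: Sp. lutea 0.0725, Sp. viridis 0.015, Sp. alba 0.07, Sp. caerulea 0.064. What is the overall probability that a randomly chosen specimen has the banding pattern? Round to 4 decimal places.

0.0589

Prior × likelihood for each hypothesis:
  Sp. lutea: 0.09 × 0.0725 = 0.006525
  Sp. viridis: 0.16 × 0.015 = 0.0024
  Sp. alba: 0.33 × 0.07 = 0.0231
  Sp. caerulea: 0.42 × 0.064 = 0.02688
P(banded) = 0.006525 + 0.0024 + 0.0231 + 0.02688 = 0.058905 → 0.0589.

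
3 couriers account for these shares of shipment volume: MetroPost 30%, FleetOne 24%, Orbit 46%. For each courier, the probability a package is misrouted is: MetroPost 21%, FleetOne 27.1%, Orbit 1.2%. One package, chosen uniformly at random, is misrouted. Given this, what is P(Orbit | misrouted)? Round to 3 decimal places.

0.041

Unnormalized posteriors (prior × likelihood):
  MetroPost: 0.3 × 0.21 = 0.063
  FleetOne: 0.24 × 0.271 = 0.06504
  Orbit: 0.46 × 0.012 = 0.00552
Total = 0.13356.
P(Orbit | evidence) = 0.00552 / 0.13356 ≈ 0.041.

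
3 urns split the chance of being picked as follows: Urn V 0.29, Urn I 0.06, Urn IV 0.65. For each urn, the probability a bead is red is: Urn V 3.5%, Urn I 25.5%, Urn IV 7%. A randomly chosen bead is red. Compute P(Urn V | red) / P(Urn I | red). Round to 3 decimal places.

0.663

Compute prior × likelihood for every hypothesis:
  Urn V: 0.29 × 0.035 = 0.01015
  Urn I: 0.06 × 0.255 = 0.0153
  Urn IV: 0.65 × 0.07 = 0.0455
Sum = 0.07095.
The ratio is 0.01015 / 0.0153 (the normalizer cancels) = 0.663.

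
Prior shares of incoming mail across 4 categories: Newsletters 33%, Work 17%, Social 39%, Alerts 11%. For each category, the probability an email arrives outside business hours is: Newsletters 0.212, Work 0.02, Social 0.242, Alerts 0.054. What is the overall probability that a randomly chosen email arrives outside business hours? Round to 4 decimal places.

Compute prior × likelihood for every hypothesis:
  Newsletters: 0.33 × 0.212 = 0.06996
  Work: 0.17 × 0.02 = 0.0034
  Social: 0.39 × 0.242 = 0.09438
  Alerts: 0.11 × 0.054 = 0.00594
P(off-hours) = 0.06996 + 0.0034 + 0.09438 + 0.00594 = 0.17368 → 0.1737.

0.1737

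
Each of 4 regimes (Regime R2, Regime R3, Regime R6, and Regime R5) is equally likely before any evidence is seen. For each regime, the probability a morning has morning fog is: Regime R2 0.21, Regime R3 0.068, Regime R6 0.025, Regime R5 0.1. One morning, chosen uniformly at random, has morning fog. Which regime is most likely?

With a uniform prior (1/4 each), posterior ∝ likelihood:
  Regime R2: 0.21
  Regime R3: 0.068
  Regime R6: 0.025
  Regime R5: 0.1
Sum = 0.403.
Largest term belongs to Regime R2, so Regime R2 is most probable.

Regime R2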